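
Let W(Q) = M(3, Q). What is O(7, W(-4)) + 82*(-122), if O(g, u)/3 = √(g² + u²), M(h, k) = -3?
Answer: -10004 + 3*√58 ≈ -9981.2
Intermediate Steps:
W(Q) = -3
O(g, u) = 3*√(g² + u²)
O(7, W(-4)) + 82*(-122) = 3*√(7² + (-3)²) + 82*(-122) = 3*√(49 + 9) - 10004 = 3*√58 - 10004 = -10004 + 3*√58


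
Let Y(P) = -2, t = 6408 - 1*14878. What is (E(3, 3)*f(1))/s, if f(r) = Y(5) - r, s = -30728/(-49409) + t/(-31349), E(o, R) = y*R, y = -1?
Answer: 4646768223/460595434 ≈ 10.089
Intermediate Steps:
t = -8470 (t = 6408 - 14878 = -8470)
E(o, R) = -R
s = 1381786302/1548922741 (s = -30728/(-49409) - 8470/(-31349) = -30728*(-1/49409) - 8470*(-1/31349) = 30728/49409 + 8470/31349 = 1381786302/1548922741 ≈ 0.89209)
f(r) = -2 - r
(E(3, 3)*f(1))/s = ((-1*3)*(-2 - 1*1))/(1381786302/1548922741) = -3*(-2 - 1)*(1548922741/1381786302) = -3*(-3)*(1548922741/1381786302) = 9*(1548922741/1381786302) = 4646768223/460595434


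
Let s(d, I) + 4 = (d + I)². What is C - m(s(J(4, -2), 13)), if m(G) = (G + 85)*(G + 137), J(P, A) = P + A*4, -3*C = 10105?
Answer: -114109/3 ≈ -38036.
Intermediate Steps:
C = -10105/3 (C = -⅓*10105 = -10105/3 ≈ -3368.3)
J(P, A) = P + 4*A
s(d, I) = -4 + (I + d)² (s(d, I) = -4 + (d + I)² = -4 + (I + d)²)
m(G) = (85 + G)*(137 + G)
C - m(s(J(4, -2), 13)) = -10105/3 - (11645 + (-4 + (13 + (4 + 4*(-2)))²)² + 222*(-4 + (13 + (4 + 4*(-2)))²)) = -10105/3 - (11645 + (-4 + (13 + (4 - 8))²)² + 222*(-4 + (13 + (4 - 8))²)) = -10105/3 - (11645 + (-4 + (13 - 4)²)² + 222*(-4 + (13 - 4)²)) = -10105/3 - (11645 + (-4 + 9²)² + 222*(-4 + 9²)) = -10105/3 - (11645 + (-4 + 81)² + 222*(-4 + 81)) = -10105/3 - (11645 + 77² + 222*77) = -10105/3 - (11645 + 5929 + 17094) = -10105/3 - 1*34668 = -10105/3 - 34668 = -114109/3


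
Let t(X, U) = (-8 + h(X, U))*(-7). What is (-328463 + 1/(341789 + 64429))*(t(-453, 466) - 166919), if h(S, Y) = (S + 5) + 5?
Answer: 10925183918136973/203109 ≈ 5.3790e+10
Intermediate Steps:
h(S, Y) = 10 + S (h(S, Y) = (5 + S) + 5 = 10 + S)
t(X, U) = -14 - 7*X (t(X, U) = (-8 + (10 + X))*(-7) = (2 + X)*(-7) = -14 - 7*X)
(-328463 + 1/(341789 + 64429))*(t(-453, 466) - 166919) = (-328463 + 1/(341789 + 64429))*((-14 - 7*(-453)) - 166919) = (-328463 + 1/406218)*((-14 + 3171) - 166919) = (-328463 + 1/406218)*(3157 - 166919) = -133427582933/406218*(-163762) = 10925183918136973/203109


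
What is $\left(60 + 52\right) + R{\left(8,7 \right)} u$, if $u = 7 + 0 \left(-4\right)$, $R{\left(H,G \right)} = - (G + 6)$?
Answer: $21$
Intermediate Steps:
$R{\left(H,G \right)} = -6 - G$ ($R{\left(H,G \right)} = - (6 + G) = -6 - G$)
$u = 7$ ($u = 7 + 0 = 7$)
$\left(60 + 52\right) + R{\left(8,7 \right)} u = \left(60 + 52\right) + \left(-6 - 7\right) 7 = 112 + \left(-6 - 7\right) 7 = 112 - 91 = 21$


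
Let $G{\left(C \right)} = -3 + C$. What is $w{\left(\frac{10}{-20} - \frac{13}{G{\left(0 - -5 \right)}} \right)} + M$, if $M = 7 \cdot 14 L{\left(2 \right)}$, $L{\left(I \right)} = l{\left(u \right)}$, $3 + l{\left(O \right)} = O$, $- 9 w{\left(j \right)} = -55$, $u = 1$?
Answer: $- \frac{1709}{9} \approx -189.89$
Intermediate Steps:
$w{\left(j \right)} = \frac{55}{9}$ ($w{\left(j \right)} = \left(- \frac{1}{9}\right) \left(-55\right) = \frac{55}{9}$)
$l{\left(O \right)} = -3 + O$
$L{\left(I \right)} = -2$ ($L{\left(I \right)} = -3 + 1 = -2$)
$M = -196$ ($M = 7 \cdot 14 \left(-2\right) = 98 \left(-2\right) = -196$)
$w{\left(\frac{10}{-20} - \frac{13}{G{\left(0 - -5 \right)}} \right)} + M = \frac{55}{9} - 196 = - \frac{1709}{9}$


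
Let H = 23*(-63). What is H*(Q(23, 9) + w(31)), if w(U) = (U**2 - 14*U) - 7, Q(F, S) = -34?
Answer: -704214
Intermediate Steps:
H = -1449
w(U) = -7 + U**2 - 14*U
H*(Q(23, 9) + w(31)) = -1449*(-34 + (-7 + 31**2 - 14*31)) = -1449*(-34 + (-7 + 961 - 434)) = -1449*(-34 + 520) = -1449*486 = -704214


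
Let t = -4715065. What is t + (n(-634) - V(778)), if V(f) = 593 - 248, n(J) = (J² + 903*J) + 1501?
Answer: -4884455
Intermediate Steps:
n(J) = 1501 + J² + 903*J
V(f) = 345
t + (n(-634) - V(778)) = -4715065 + ((1501 + (-634)² + 903*(-634)) - 1*345) = -4715065 + ((1501 + 401956 - 572502) - 345) = -4715065 + (-169045 - 345) = -4715065 - 169390 = -4884455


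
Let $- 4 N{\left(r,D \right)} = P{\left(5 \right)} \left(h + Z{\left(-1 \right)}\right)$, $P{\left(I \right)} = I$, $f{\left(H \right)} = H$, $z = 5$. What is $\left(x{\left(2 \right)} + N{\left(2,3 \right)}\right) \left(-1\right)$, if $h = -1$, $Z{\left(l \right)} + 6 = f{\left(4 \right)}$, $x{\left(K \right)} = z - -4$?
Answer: $- \frac{51}{4} \approx -12.75$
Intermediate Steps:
$x{\left(K \right)} = 9$ ($x{\left(K \right)} = 5 - -4 = 5 + 4 = 9$)
$Z{\left(l \right)} = -2$ ($Z{\left(l \right)} = -6 + 4 = -2$)
$N{\left(r,D \right)} = \frac{15}{4}$ ($N{\left(r,D \right)} = - \frac{5 \left(-1 - 2\right)}{4} = - \frac{5 \left(-3\right)}{4} = \left(- \frac{1}{4}\right) \left(-15\right) = \frac{15}{4}$)
$\left(x{\left(2 \right)} + N{\left(2,3 \right)}\right) \left(-1\right) = \left(9 + \frac{15}{4}\right) \left(-1\right) = \frac{51}{4} \left(-1\right) = - \frac{51}{4}$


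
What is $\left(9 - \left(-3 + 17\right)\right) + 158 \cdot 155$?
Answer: $24485$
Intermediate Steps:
$\left(9 - \left(-3 + 17\right)\right) + 158 \cdot 155 = \left(9 - 14\right) + 24490 = -5 + 24490 = 24485$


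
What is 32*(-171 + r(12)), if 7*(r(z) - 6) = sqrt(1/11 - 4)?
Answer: -5280 + 32*I*sqrt(473)/77 ≈ -5280.0 + 9.0384*I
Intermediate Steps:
r(z) = 6 + I*sqrt(473)/77 (r(z) = 6 + sqrt(1/11 - 4)/7 = 6 + sqrt(-43/11)/7 = 6 + (I*sqrt(473)/11)/7 = 6 + I*sqrt(473)/77)
32*(-171 + r(12)) = 32*(-171 + (6 + I*sqrt(473)/77)) = 32*(-165 + I*sqrt(473)/77) = -5280 + 32*I*sqrt(473)/77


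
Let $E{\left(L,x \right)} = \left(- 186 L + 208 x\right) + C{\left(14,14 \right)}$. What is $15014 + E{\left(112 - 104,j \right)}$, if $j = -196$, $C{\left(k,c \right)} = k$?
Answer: $-27228$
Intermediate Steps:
$E{\left(L,x \right)} = 14 - 186 L + 208 x$ ($E{\left(L,x \right)} = \left(- 186 L + 208 x\right) + 14 = 14 - 186 L + 208 x$)
$15014 + E{\left(112 - 104,j \right)} = 15014 + \left(14 - 186 \left(112 - 104\right) + 208 \left(-196\right)\right) = 15014 - \left(40754 + 186 \left(112 - 104\right)\right) = 15014 - 42242 = -27228$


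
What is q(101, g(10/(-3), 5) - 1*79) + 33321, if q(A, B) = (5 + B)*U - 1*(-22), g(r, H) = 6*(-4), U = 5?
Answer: 32853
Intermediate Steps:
g(r, H) = -24
q(A, B) = 47 + 5*B (q(A, B) = (5 + B)*5 - 1*(-22) = (25 + 5*B) + 22 = 47 + 5*B)
q(101, g(10/(-3), 5) - 1*79) + 33321 = (47 + 5*(-24 - 1*79)) + 33321 = (47 + 5*(-24 - 79)) + 33321 = (47 + 5*(-103)) + 33321 = (47 - 515) + 33321 = -468 + 33321 = 32853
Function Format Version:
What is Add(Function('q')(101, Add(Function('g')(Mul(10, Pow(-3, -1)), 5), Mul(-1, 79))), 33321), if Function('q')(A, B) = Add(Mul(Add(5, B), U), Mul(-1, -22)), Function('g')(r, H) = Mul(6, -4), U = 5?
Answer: 32853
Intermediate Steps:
Function('g')(r, H) = -24
Function('q')(A, B) = Add(47, Mul(5, B)) (Function('q')(A, B) = Add(Mul(Add(5, B), 5), Mul(-1, -22)) = Add(Add(25, Mul(5, B)), 22) = Add(47, Mul(5, B)))
Add(Function('q')(101, Add(Function('g')(Mul(10, Pow(-3, -1)), 5), Mul(-1, 79))), 33321) = Add(Add(47, Mul(5, Add(-24, Mul(-1, 79)))), 33321) = Add(Add(47, Mul(5, Add(-24, -79))), 33321) = Add(Add(47, Mul(5, -103)), 33321) = Add(Add(47, -515), 33321) = Add(-468, 33321) = 32853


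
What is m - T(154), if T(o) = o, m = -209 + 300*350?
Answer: 104637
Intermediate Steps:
m = 104791 (m = -209 + 105000 = 104791)
m - T(154) = 104791 - 1*154 = 104791 - 154 = 104637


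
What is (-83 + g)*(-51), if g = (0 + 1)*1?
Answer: 4182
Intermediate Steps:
g = 1 (g = 1*1 = 1)
(-83 + g)*(-51) = (-83 + 1)*(-51) = -82*(-51) = 4182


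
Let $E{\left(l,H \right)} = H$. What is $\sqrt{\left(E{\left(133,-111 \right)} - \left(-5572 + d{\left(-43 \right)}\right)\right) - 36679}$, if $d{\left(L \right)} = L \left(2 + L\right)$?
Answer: $i \sqrt{32981} \approx 181.61 i$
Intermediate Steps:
$\sqrt{\left(E{\left(133,-111 \right)} - \left(-5572 + d{\left(-43 \right)}\right)\right) - 36679} = \sqrt{\left(-111 + \left(5572 - - 43 \left(2 - 43\right)\right)\right) - 36679} = \sqrt{\left(-111 + \left(5572 - \left(-43\right) \left(-41\right)\right)\right) - 36679} = \sqrt{\left(-111 + \left(5572 - 1763\right)\right) - 36679} = \sqrt{\left(-111 + 3809\right) - 36679} = \sqrt{3698 - 36679} = \sqrt{-32981} = i \sqrt{32981}$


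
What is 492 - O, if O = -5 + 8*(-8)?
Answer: 561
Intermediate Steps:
O = -69 (O = -5 - 64 = -69)
492 - O = 492 - 1*(-69) = 492 + 69 = 561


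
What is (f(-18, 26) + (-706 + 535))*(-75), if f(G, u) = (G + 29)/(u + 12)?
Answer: 486525/38 ≈ 12803.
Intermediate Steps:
f(G, u) = (29 + G)/(12 + u)
(f(-18, 26) + (-706 + 535))*(-75) = ((29 - 18)/(12 + 26) + (-706 + 535))*(-75) = (11/38 - 171)*(-75) = -6487/38*(-75) = 486525/38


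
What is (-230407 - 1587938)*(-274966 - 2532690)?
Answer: 5105287249320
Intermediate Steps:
(-230407 - 1587938)*(-274966 - 2532690) = -1818345*(-2807656) = 5105287249320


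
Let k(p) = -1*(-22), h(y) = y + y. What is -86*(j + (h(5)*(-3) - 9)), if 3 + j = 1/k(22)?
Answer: 39689/11 ≈ 3608.1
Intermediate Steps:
h(y) = 2*y
k(p) = 22
j = -65/22 (j = -3 + 1/22 = -65/22 ≈ -2.9545)
-86*(j + (h(5)*(-3) - 9)) = -86*(-65/22 + ((2*5)*(-3) - 9)) = -86*(-65/22 + (10*(-3) - 9)) = -86*(-65/22 + (-30 - 9)) = -86*(-65/22 - 39) = -86*(-923/22) = 39689/11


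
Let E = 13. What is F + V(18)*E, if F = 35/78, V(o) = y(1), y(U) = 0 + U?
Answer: 1049/78 ≈ 13.449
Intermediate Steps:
y(U) = U
V(o) = 1
F = 35/78 (F = 35*(1/78) = 35/78 ≈ 0.44872)
F + V(18)*E = 35/78 + 1*13 = 35/78 + 13 = 1049/78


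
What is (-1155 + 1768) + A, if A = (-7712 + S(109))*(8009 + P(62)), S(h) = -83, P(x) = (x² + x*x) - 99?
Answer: -121585797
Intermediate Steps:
P(x) = -99 + 2*x² (P(x) = (x² + x²) - 99 = 2*x² - 99 = -99 + 2*x²)
A = -121586410 (A = (-7712 - 83)*(8009 + (-99 + 2*62²)) = -7795*(8009 + (-99 + 2*3844)) = -7795*(8009 + (-99 + 7688)) = -7795*(8009 + 7589) = -7795*15598 = -121586410)
(-1155 + 1768) + A = (-1155 + 1768) - 121586410 = 613 - 121586410 = -121585797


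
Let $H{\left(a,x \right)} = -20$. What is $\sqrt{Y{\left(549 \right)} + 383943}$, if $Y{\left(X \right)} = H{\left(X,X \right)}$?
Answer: $\sqrt{383923} \approx 619.62$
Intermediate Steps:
$Y{\left(X \right)} = -20$
$\sqrt{Y{\left(549 \right)} + 383943} = \sqrt{-20 + 383943} = \sqrt{383923}$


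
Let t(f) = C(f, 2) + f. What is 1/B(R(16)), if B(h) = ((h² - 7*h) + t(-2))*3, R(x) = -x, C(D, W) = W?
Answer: 1/1104 ≈ 0.00090580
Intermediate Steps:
t(f) = 2 + f
B(h) = -21*h + 3*h² (B(h) = ((h² - 7*h) + (2 - 2))*3 = ((h² - 7*h) + 0)*3 = (h² - 7*h)*3 = -21*h + 3*h²)
1/B(R(16)) = 1/(3*(-1*16)*(-7 - 1*16)) = 1/(3*(-16)*(-7 - 16)) = 1/(3*(-16)*(-23)) = 1/1104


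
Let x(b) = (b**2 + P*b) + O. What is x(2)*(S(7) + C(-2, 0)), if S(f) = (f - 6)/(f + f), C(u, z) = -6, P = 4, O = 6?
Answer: -747/7 ≈ -106.71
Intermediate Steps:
x(b) = 6 + b**2 + 4*b (x(b) = (b**2 + 4*b) + 6 = 6 + b**2 + 4*b)
S(f) = (-6 + f)/(2*f) (S(f) = (-6 + f)/((2*f)) = (-6 + f)*(1/(2*f)) = (-6 + f)/(2*f))
x(2)*(S(7) + C(-2, 0)) = (6 + 2**2 + 4*2)*((1/2)*(-6 + 7)/7 - 6) = (6 + 4 + 8)*((1/2)*(1/7)*1 - 6) = 18*(1/14 - 6) = 18*(-83/14) = -747/7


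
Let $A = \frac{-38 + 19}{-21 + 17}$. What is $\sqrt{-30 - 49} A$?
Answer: $\frac{19 i \sqrt{79}}{4} \approx 42.219 i$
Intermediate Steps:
$A = \frac{19}{4}$ ($A = - \frac{19}{-4} = \left(-19\right) \left(- \frac{1}{4}\right) = \frac{19}{4} \approx 4.75$)
$\sqrt{-30 - 49} A = \sqrt{-30 - 49} \cdot \frac{19}{4} = \sqrt{-79} \cdot \frac{19}{4} = i \sqrt{79} \cdot \frac{19}{4} = \frac{19 i \sqrt{79}}{4}$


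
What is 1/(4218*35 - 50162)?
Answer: 1/97468 ≈ 1.0260e-5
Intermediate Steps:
1/(4218*35 - 50162) = 1/(147630 - 50162) = 1/97468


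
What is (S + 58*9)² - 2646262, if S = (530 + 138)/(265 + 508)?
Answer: -1417861664322/597529 ≈ -2.3729e+6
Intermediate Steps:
S = 668/773 ≈ 0.86417
(S + 58*9)² - 2646262 = (668/773 + 58*9)² - 2646262 = (668/773 + 522)² - 2646262 = (404174/773)² - 2646262 = 163356622276/597529 - 2646262 = -1417861664322/597529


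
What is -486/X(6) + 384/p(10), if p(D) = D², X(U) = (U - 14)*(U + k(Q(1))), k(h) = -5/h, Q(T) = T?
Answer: 6459/100 ≈ 64.590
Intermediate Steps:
X(U) = (-14 + U)*(-5 + U) (X(U) = (U - 14)*(U - 5/1) = (-14 + U)*(U - 5*1) = (-14 + U)*(U - 5) = (-14 + U)*(-5 + U))
-486/X(6) + 384/p(10) = -486/(70 + 6² - 19*6) + 384/(10²) = -486/(70 + 36 - 114) + 384/100 = -486/(-8) + 384*(1/100) = -486*(-⅛) + 96/25 = 243/4 + 96/25 = 6459/100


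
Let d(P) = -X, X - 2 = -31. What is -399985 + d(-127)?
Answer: -399956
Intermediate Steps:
X = -29 (X = 2 - 31 = -29)
d(P) = 29 (d(P) = -1*(-29) = 29)
-399985 + d(-127) = -399985 + 29 = -399956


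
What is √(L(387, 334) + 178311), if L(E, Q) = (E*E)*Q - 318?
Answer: 3*√5577871 ≈ 7085.3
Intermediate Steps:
L(E, Q) = -318 + Q*E² (L(E, Q) = E²*Q - 318 = Q*E² - 318 = -318 + Q*E²)
√(L(387, 334) + 178311) = √((-318 + 334*387²) + 178311) = √((-318 + 334*149769) + 178311) = √((-318 + 50022846) + 178311) = √(50022528 + 178311) = √50200839 = 3*√5577871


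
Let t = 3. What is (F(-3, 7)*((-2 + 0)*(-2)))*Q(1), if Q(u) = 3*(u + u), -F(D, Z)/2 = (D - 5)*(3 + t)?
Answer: 2304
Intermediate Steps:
F(D, Z) = 60 - 12*D (F(D, Z) = -2*(D - 5)*(3 + 3) = -2*(-5 + D)*6 = -2*(-30 + 6*D) = 60 - 12*D)
Q(u) = 6*u (Q(u) = 3*(2*u) = 6*u)
(F(-3, 7)*((-2 + 0)*(-2)))*Q(1) = ((60 - 12*(-3))*((-2 + 0)*(-2)))*(6*1) = ((60 + 36)*(-2*(-2)))*6 = (96*4)*6 = 384*6 = 2304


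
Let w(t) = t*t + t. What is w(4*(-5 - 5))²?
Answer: 2433600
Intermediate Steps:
w(t) = t + t² (w(t) = t² + t = t + t²)
w(4*(-5 - 5))² = ((4*(-5 - 5))*(1 + 4*(-5 - 5)))² = ((4*(-10))*(1 + 4*(-10)))² = (-40*(1 - 40))² = (-40*(-39))² = 1560² = 2433600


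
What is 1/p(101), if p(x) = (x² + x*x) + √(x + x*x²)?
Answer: 101/2055501 - √1030402/415211202 ≈ 4.6692e-5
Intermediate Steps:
p(x) = √(x + x³) + 2*x² (p(x) = (x² + x²) + √(x + x³) = 2*x² + √(x + x³) = √(x + x³) + 2*x²)
1/p(101) = 1/(√(101 + 101³) + 2*101²) = 1/(√(101 + 1030301) + 2*10201) = 1/(√1030402 + 20402) = 1/(20402 + √1030402)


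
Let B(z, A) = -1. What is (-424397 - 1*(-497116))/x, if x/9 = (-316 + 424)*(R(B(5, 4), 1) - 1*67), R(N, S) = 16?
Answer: -72719/49572 ≈ -1.4669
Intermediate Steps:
x = -49572 (x = 9*((-316 + 424)*(16 - 1*67)) = 9*(108*(16 - 67)) = 9*(108*(-51)) = 9*(-5508) = -49572)
(-424397 - 1*(-497116))/x = (-424397 - 1*(-497116))/(-49572) = (-424397 + 497116)*(-1/49572) = 72719*(-1/49572) = -72719/49572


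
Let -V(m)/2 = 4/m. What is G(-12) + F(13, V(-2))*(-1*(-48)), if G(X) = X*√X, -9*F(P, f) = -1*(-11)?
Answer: -176/3 - 24*I*√3 ≈ -58.667 - 41.569*I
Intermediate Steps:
V(m) = -8/m
F(P, f) = -11/9 (F(P, f) = -(-1)*(-11)/9 = -⅑*11 = -11/9)
G(X) = X^(3/2)
G(-12) + F(13, V(-2))*(-1*(-48)) = (-12)^(3/2) - (-11)*(-48)/9 = -24*I*√3 - 11/9*48 = -24*I*√3 - 176/3 = -176/3 - 24*I*√3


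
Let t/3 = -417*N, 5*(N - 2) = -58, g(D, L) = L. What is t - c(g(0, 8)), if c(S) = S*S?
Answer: 59728/5 ≈ 11946.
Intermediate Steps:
N = -48/5 (N = 2 + (⅕)*(-58) = 2 - 58/5 = -48/5 ≈ -9.6000)
c(S) = S²
t = 60048/5 (t = 3*(-417*(-48/5)) = 3*(20016/5) = 60048/5 ≈ 12010.)
t - c(g(0, 8)) = 60048/5 - 1*8² = 60048/5 - 1*64 = 60048/5 - 64 = 59728/5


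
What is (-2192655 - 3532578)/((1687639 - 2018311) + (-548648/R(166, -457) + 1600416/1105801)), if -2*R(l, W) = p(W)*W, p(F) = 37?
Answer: 107050344280487397/6184087784231200 ≈ 17.311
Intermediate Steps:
R(l, W) = -37*W/2
(-2192655 - 3532578)/((1687639 - 2018311) + (-548648/R(166, -457) + 1600416/1105801)) = (-2192655 - 3532578)/((1687639 - 2018311) + (-548648/((-37/2*(-457))) + 1600416/1105801)) = -5725233/(-330672 + (-548648/16909/2 + 1600416*(1/1105801))) = -5725233/(-330672 + (-548648*2/16909 + 1600416/1105801)) = -5725233/(-330672 + (-1097296/16909 + 1600416/1105801)) = -5725233/(-330672 - 1186329579952/18697989109) = -5725233/(-6184087784231200/18697989109) = -5725233*(-18697989109/6184087784231200) = 107050344280487397/6184087784231200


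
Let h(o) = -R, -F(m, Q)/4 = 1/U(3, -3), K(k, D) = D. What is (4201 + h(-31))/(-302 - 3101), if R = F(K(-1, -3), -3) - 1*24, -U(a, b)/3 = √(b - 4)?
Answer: -4225/3403 - 4*I*√7/71463 ≈ -1.2416 - 0.00014809*I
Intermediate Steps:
U(a, b) = -3*√(-4 + b) (U(a, b) = -3*√(b - 4) = -3*√(-4 + b))
F(m, Q) = -4*I*√7/21 (F(m, Q) = -4*(-1/(3*√(-4 - 3))) = -4*I*√7/21)
R = -24 - 4*I*√7/21 (R = -4*I*√7/21 - 1*24 = -4*I*√7/21 - 24 = -24 - 4*I*√7/21 ≈ -24.0 - 0.50395*I)
h(o) = 24 + 4*I*√7/21 (h(o) = -(-24 - 4*I*√7/21) = 24 + 4*I*√7/21)
(4201 + h(-31))/(-302 - 3101) = (4201 + (24 + 4*I*√7/21))/(-302 - 3101) = (4225 + 4*I*√7/21)/(-3403) = (4225 + 4*I*√7/21)*(-1/3403) = -4225/3403 - 4*I*√7/71463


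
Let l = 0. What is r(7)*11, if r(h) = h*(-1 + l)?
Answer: -77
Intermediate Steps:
r(h) = -h (r(h) = h*(-1 + 0) = h*(-1) = -h)
r(7)*11 = -1*7*11 = -7*11 = -77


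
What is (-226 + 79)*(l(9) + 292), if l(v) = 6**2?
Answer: -48216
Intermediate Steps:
l(v) = 36
(-226 + 79)*(l(9) + 292) = (-226 + 79)*(36 + 292) = -147*328 = -48216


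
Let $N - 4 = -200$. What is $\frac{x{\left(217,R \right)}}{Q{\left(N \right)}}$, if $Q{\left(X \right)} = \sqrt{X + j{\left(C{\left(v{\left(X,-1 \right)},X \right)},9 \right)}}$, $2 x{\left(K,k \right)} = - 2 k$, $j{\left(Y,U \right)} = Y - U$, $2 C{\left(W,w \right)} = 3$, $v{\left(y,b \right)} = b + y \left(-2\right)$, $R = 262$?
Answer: $\frac{262 i \sqrt{814}}{407} \approx 18.366 i$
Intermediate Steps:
$v{\left(y,b \right)} = b - 2 y$
$C{\left(W,w \right)} = \frac{3}{2}$ ($C{\left(W,w \right)} = \frac{1}{2} \cdot 3 = \frac{3}{2}$)
$N = -196$ ($N = 4 - 200 = -196$)
$x{\left(K,k \right)} = - k$ ($x{\left(K,k \right)} = \frac{\left(-2\right) k}{2} = - k$)
$Q{\left(X \right)} = \sqrt{- \frac{15}{2} + X}$ ($Q{\left(X \right)} = \sqrt{X + \left(\frac{3}{2} - 9\right)} = \sqrt{X - \frac{15}{2}} = \sqrt{- \frac{15}{2} + X}$)
$\frac{x{\left(217,R \right)}}{Q{\left(N \right)}} = \frac{\left(-1\right) 262}{\frac{1}{2} \sqrt{-30 + 4 \left(-196\right)}} = - \frac{262}{\frac{1}{2} \sqrt{-30 - 784}} = - \frac{262}{\frac{1}{2} \sqrt{-814}} = - \frac{262}{\frac{1}{2} i \sqrt{814}} = - 262 \left(- \frac{i \sqrt{814}}{407}\right) = \frac{262 i \sqrt{814}}{407}$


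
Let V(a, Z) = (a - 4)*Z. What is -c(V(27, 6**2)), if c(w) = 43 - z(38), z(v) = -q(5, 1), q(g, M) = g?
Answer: -48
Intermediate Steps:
V(a, Z) = Z*(-4 + a) (V(a, Z) = (-4 + a)*Z = Z*(-4 + a))
z(v) = -5 (z(v) = -1*5 = -5)
c(w) = 48 (c(w) = 43 - 1*(-5) = 43 + 5 = 48)
-c(V(27, 6**2)) = -1*48 = -48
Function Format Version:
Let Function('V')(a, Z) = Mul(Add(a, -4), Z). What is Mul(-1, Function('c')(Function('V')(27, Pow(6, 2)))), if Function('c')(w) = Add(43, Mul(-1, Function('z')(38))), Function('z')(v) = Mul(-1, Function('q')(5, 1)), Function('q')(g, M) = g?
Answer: -48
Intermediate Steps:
Function('V')(a, Z) = Mul(Z, Add(-4, a)) (Function('V')(a, Z) = Mul(Add(-4, a), Z) = Mul(Z, Add(-4, a)))
Function('z')(v) = -5 (Function('z')(v) = Mul(-1, 5) = -5)
Function('c')(w) = 48 (Function('c')(w) = Add(43, Mul(-1, -5)) = Add(43, 5) = 48)
Mul(-1, Function('c')(Function('V')(27, Pow(6, 2)))) = Mul(-1, 48) = -48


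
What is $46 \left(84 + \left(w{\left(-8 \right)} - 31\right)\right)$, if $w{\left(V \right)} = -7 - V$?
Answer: $2484$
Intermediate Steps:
$46 \left(84 + \left(w{\left(-8 \right)} - 31\right)\right) = 46 \left(84 - 30\right) = 46 \cdot 54 = 2484$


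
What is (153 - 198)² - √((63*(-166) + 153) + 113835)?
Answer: 2025 - √103530 ≈ 1703.2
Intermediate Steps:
(153 - 198)² - √((63*(-166) + 153) + 113835) = (-45)² - √((-10458 + 153) + 113835) = 2025 - √(-10305 + 113835) = 2025 - √103530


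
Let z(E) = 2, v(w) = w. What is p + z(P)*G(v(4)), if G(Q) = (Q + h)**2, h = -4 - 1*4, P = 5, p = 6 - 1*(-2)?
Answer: 40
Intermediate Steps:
p = 8 (p = 6 + 2 = 8)
h = -8 (h = -4 - 4 = -8)
G(Q) = (-8 + Q)**2 (G(Q) = (Q - 8)**2 = (-8 + Q)**2)
p + z(P)*G(v(4)) = 8 + 2*(-8 + 4)**2 = 8 + 2*(-4)**2 = 8 + 2*16 = 8 + 32 = 40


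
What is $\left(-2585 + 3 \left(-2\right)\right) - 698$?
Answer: $-3289$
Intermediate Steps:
$\left(-2585 + 3 \left(-2\right)\right) - 698 = \left(-2585 - 6\right) - 698 = -2591 - 698 = -3289$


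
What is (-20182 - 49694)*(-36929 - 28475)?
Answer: 4570169904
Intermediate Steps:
(-20182 - 49694)*(-36929 - 28475) = -69876*(-65404) = 4570169904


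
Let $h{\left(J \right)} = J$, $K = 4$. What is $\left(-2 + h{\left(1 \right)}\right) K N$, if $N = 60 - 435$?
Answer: $1500$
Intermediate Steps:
$N = -375$ ($N = 60 - 435 = -375$)
$\left(-2 + h{\left(1 \right)}\right) K N = \left(-2 + 1\right) 4 \left(-375\right) = \left(-1\right) 4 \left(-375\right) = \left(-4\right) \left(-375\right) = 1500$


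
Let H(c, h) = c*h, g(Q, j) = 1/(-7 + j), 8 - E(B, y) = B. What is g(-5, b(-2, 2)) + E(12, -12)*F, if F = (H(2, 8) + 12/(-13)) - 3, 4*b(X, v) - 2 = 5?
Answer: -13240/273 ≈ -48.498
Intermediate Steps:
E(B, y) = 8 - B
b(X, v) = 7/4 (b(X, v) = ½ + (¼)*5 = ½ + 5/4 = 7/4)
F = 157/13 (F = (2*8 + 12/(-13)) - 3 = (16 + 12*(-1/13)) - 3 = (16 - 12/13) - 3 = 196/13 - 3 = 157/13 ≈ 12.077)
g(-5, b(-2, 2)) + E(12, -12)*F = 1/(-7 + 7/4) + (8 - 1*12)*(157/13) = 1/(-21/4) + (8 - 12)*(157/13) = -4/21 - 4*157/13 = -4/21 - 628/13 = -13240/273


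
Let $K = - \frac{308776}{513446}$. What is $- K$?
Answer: $\frac{154388}{256723} \approx 0.60138$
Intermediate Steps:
$K = - \frac{154388}{256723}$ ($K = \left(-308776\right) \frac{1}{513446} = - \frac{154388}{256723} \approx -0.60138$)
$- K = \left(-1\right) \left(- \frac{154388}{256723}\right) = \frac{154388}{256723}$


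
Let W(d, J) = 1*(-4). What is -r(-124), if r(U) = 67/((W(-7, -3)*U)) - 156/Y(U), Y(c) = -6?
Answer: -12963/496 ≈ -26.135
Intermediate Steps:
W(d, J) = -4
r(U) = 26 - 67/(4*U) (r(U) = 67/((-4*U)) - 156/(-6) = 67*(-1/(4*U)) - 156*(-⅙) = -67/(4*U) + 26 = 26 - 67/(4*U))
-r(-124) = -(26 - 67/4/(-124)) = -(26 - 67/4*(-1/124)) = -(26 + 67/496) = -1*12963/496 = -12963/496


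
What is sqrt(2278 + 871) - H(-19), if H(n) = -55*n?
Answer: -1045 + sqrt(3149) ≈ -988.88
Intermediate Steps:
sqrt(2278 + 871) - H(-19) = sqrt(2278 + 871) - (-55)*(-19) = sqrt(3149) - 1*1045 = sqrt(3149) - 1045 = -1045 + sqrt(3149)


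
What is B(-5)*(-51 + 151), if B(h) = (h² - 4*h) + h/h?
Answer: 4600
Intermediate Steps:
B(h) = 1 + h² - 4*h (B(h) = (h² - 4*h) + 1 = 1 + h² - 4*h)
B(-5)*(-51 + 151) = (1 + (-5)² - 4*(-5))*(-51 + 151) = (1 + 25 + 20)*100 = 46*100 = 4600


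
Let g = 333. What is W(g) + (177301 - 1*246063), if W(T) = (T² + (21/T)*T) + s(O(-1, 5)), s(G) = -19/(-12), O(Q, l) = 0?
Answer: 505795/12 ≈ 42150.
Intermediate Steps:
s(G) = 19/12 (s(G) = -19*(-1/12) = 19/12)
W(T) = 271/12 + T² (W(T) = (T² + (21/T)*T) + 19/12 = (T² + 21) + 19/12 = (21 + T²) + 19/12 = 271/12 + T²)
W(g) + (177301 - 1*246063) = (271/12 + 333²) + (177301 - 1*246063) = (271/12 + 110889) + (177301 - 246063) = 1330939/12 - 68762 = 505795/12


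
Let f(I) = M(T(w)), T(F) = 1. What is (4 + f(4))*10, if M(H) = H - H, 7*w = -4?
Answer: 40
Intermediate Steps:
w = -4/7 (w = (⅐)*(-4) = -4/7 ≈ -0.57143)
M(H) = 0
f(I) = 0
(4 + f(4))*10 = (4 + 0)*10 = 4*10 = 40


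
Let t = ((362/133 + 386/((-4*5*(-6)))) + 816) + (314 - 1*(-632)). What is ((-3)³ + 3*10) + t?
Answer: 14132089/7980 ≈ 1770.9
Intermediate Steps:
t = 14108149/7980 (t = ((362*(1/133) + 386/((-20*(-6)))) + 816) + (314 + 632) = ((362/133 + 386/120) + 816) + 946 = ((362/133 + 386*(1/120)) + 816) + 946 = ((362/133 + 193/60) + 816) + 946 = (47389/7980 + 816) + 946 = 6559069/7980 + 946 = 14108149/7980 ≈ 1767.9)
((-3)³ + 3*10) + t = ((-3)³ + 3*10) + 14108149/7980 = (-27 + 30) + 14108149/7980 = 3 + 14108149/7980 = 14132089/7980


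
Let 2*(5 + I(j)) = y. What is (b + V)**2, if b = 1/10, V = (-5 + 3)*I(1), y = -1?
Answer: 12321/100 ≈ 123.21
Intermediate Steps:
I(j) = -11/2 (I(j) = -5 + (1/2)*(-1) = -5 - 1/2 = -11/2)
V = 11 (V = (-5 + 3)*(-11/2) = -2*(-11/2) = 11)
b = 1/10 ≈ 0.10000
(b + V)**2 = (1/10 + 11)**2 = (111/10)**2 = 12321/100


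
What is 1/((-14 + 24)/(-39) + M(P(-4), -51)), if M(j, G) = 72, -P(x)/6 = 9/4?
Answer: 39/2798 ≈ 0.013939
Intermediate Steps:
P(x) = -27/2 (P(x) = -54/4 = -6*9/4 = -27/2)
1/((-14 + 24)/(-39) + M(P(-4), -51)) = 1/((-14 + 24)/(-39) + 72) = 1/(-1/39*10 + 72) = 1/(-10/39 + 72) = 1/(2798/39) = 39/2798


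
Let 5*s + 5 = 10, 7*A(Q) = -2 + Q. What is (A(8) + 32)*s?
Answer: 230/7 ≈ 32.857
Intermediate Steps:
A(Q) = -2/7 + Q/7 (A(Q) = (-2 + Q)/7 = -2/7 + Q/7)
s = 1 (s = -1 + (1/5)*10 = -1 + 2 = 1)
(A(8) + 32)*s = ((-2/7 + (1/7)*8) + 32)*1 = ((-2/7 + 8/7) + 32)*1 = (6/7 + 32)*1 = (230/7)*1 = 230/7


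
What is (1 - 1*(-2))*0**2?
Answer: 0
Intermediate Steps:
(1 - 1*(-2))*0**2 = (1 + 2)*0 = 3*0 = 0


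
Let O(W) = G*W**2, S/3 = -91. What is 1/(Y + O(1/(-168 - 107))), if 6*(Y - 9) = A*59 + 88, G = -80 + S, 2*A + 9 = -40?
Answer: -302500/65719537 ≈ -0.0046029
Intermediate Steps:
A = -49/2 (A = -9/2 + (1/2)*(-40) = -9/2 - 20 = -49/2 ≈ -24.500)
S = -273 (S = 3*(-91) = -273)
G = -353 (G = -80 - 273 = -353)
Y = -869/4 (Y = 9 + (-49/2*59 + 88)/6 = 9 + (-2891/2 + 88)/6 = 9 + (1/6)*(-2715/2) = 9 - 905/4 = -869/4 ≈ -217.25)
O(W) = -353*W**2
1/(Y + O(1/(-168 - 107))) = 1/(-869/4 - 353/(-168 - 107)**2) = 1/(-869/4 - 353*(1/(-275))**2) = 1/(-869/4 - 353*(-1/275)**2) = 1/(-869/4 - 353*1/75625) = 1/(-869/4 - 353/75625) = 1/(-65719537/302500) = -302500/65719537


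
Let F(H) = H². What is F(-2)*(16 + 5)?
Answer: 84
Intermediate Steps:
F(-2)*(16 + 5) = (-2)²*(16 + 5) = 4*21 = 84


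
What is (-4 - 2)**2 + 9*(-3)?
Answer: 9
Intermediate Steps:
(-4 - 2)**2 + 9*(-3) = (-6)**2 - 27 = 36 - 27 = 9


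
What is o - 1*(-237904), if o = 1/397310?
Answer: 94521638241/397310 ≈ 2.3790e+5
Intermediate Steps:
o = 1/397310 ≈ 2.5169e-6
o - 1*(-237904) = 1/397310 - 1*(-237904) = 1/397310 + 237904 = 94521638241/397310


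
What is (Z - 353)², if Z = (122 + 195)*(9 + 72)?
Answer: 641304976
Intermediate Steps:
Z = 25677 (Z = 317*81 = 25677)
(Z - 353)² = (25677 - 353)² = 25324² = 641304976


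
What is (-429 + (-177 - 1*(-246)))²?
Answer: 129600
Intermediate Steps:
(-429 + (-177 - 1*(-246)))² = (-429 + (-177 + 246))² = (-429 + 69)² = (-360)² = 129600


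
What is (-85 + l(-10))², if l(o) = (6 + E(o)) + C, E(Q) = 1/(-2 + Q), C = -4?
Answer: 994009/144 ≈ 6902.8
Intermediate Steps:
l(o) = 2 + 1/(-2 + o) (l(o) = (6 + 1/(-2 + o)) - 4 = 2 + 1/(-2 + o))
(-85 + l(-10))² = (-85 + (-3 + 2*(-10))/(-2 - 10))² = (-85 + (-3 - 20)/(-12))² = (-85 - 1/12*(-23))² = (-85 + 23/12)² = (-997/12)² = 994009/144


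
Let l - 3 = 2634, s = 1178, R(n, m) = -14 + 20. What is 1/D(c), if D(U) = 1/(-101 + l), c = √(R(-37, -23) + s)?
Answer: 2536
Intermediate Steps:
R(n, m) = 6
l = 2637 (l = 3 + 2634 = 2637)
c = 4*√74 (c = √(6 + 1178) = √1184 = 4*√74 ≈ 34.409)
D(U) = 1/2536 (D(U) = 1/(-101 + 2637) = 1/2536)
1/D(c) = 1/(1/2536) = 2536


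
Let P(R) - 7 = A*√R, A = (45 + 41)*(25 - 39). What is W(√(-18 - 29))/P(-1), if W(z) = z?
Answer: -√47*(172 - I)/207095 ≈ -0.0056939 + 3.3104e-5*I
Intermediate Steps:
A = -1204 (A = 86*(-14) = -1204)
P(R) = 7 - 1204*√R
W(√(-18 - 29))/P(-1) = √(-18 - 29)/(7 - 1204*I) = √(-47)/(7 - 1204*I) = (I*√47)*((7 + 1204*I)/1449665) = I*√47*(7 + 1204*I)/1449665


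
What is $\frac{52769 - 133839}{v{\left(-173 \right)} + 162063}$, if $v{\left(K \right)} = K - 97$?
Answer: $- \frac{81070}{161793} \approx -0.50107$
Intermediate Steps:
$v{\left(K \right)} = -97 + K$
$\frac{52769 - 133839}{v{\left(-173 \right)} + 162063} = \frac{52769 - 133839}{\left(-97 - 173\right) + 162063} = - \frac{81070}{-270 + 162063} = - \frac{81070}{161793}$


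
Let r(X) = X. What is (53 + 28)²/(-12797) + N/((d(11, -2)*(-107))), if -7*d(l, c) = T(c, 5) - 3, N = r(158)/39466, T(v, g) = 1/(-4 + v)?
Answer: -37607333925/73339952519 ≈ -0.51278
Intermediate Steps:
N = 79/19733 (N = 158/39466 = 158*(1/39466) = 79/19733 ≈ 0.0040034)
d(l, c) = 3/7 - 1/(7*(-4 + c)) (d(l, c) = -(1/(-4 + c) - 3)/7 = -(-3 + 1/(-4 + c))/7 = 3/7 - 1/(7*(-4 + c)))
(53 + 28)²/(-12797) + N/((d(11, -2)*(-107))) = (53 + 28)²/(-12797) + 79/(19733*((((-13 + 3*(-2))/(7*(-4 - 2)))*(-107)))) = 81²*(-1/12797) + 79/(19733*((((⅐)*(-13 - 6)/(-6))*(-107)))) = 6561*(-1/12797) + 79/(19733*((((⅐)*(-⅙)*(-19))*(-107)))) = -6561/12797 + 79/(19733*(((19/42)*(-107)))) = -6561/12797 + 79/(19733*(-2033/42)) = -6561/12797 + (79/19733)*(-42/2033) = -6561/12797 - 474/5731027 = -37607333925/73339952519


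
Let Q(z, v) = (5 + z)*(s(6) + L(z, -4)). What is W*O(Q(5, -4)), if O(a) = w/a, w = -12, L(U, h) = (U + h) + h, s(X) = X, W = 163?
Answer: -326/5 ≈ -65.200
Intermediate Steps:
L(U, h) = U + 2*h
Q(z, v) = (-2 + z)*(5 + z) (Q(z, v) = (5 + z)*(6 + (z + 2*(-4))) = (5 + z)*(6 + (z - 8)) = (5 + z)*(6 + (-8 + z)) = (5 + z)*(-2 + z) = (-2 + z)*(5 + z))
O(a) = -12/a
W*O(Q(5, -4)) = 163*(-12/(-10 + 5**2 + 3*5)) = 163*(-12/(-10 + 25 + 15)) = 163*(-12/30) = 163*(-12*1/30) = 163*(-2/5) = -326/5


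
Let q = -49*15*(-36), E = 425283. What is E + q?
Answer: 451743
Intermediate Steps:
q = 26460 (q = -735*(-36) = 26460)
E + q = 425283 + 26460 = 451743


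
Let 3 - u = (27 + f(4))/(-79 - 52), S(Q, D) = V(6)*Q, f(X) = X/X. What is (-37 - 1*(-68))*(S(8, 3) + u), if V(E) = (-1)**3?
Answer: -19437/131 ≈ -148.37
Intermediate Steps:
V(E) = -1
f(X) = 1
S(Q, D) = -Q
u = 421/131 (u = 3 - (27 + 1)/(-79 - 52) = 3 - 28/(-131) = 3 - 28*(-1)/131 = 3 - 1*(-28/131) = 3 + 28/131 = 421/131 ≈ 3.2137)
(-37 - 1*(-68))*(S(8, 3) + u) = (-37 - 1*(-68))*(-1*8 + 421/131) = (-37 + 68)*(-8 + 421/131) = 31*(-627/131) = -19437/131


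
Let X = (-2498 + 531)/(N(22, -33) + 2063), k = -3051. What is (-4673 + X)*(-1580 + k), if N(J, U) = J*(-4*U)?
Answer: 107498282298/4967 ≈ 2.1642e+7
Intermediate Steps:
N(J, U) = -4*J*U
X = -1967/4967 (X = (-2498 + 531)/(-4*22*(-33) + 2063) = -1967/(2904 + 2063) = -1967/4967 ≈ -0.39601)
(-4673 + X)*(-1580 + k) = (-4673 - 1967/4967)*(-1580 - 3051) = -23212758/4967*(-4631) = 107498282298/4967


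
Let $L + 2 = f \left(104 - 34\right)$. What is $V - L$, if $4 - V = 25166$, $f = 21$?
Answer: $-26630$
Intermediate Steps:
$V = -25162$ ($V = 4 - 25166 = -25162$)
$L = 1468$ ($L = -2 + 21 \left(104 - 34\right) = -2 + 21 \cdot 70 = -2 + 1470 = 1468$)
$V - L = -25162 - 1468 = -26630$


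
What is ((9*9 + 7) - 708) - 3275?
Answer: -3895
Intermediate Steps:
((9*9 + 7) - 708) - 3275 = ((81 + 7) - 708) - 3275 = (88 - 708) - 3275 = -620 - 3275 = -3895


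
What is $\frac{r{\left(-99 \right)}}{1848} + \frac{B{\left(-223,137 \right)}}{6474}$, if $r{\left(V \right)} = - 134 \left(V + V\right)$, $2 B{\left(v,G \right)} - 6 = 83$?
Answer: $\frac{1301897}{90636} \approx 14.364$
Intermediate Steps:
$B{\left(v,G \right)} = \frac{89}{2}$ ($B{\left(v,G \right)} = 3 + \frac{1}{2} \cdot 83 = 3 + \frac{83}{2} = \frac{89}{2}$)
$r{\left(V \right)} = - 268 V$ ($r{\left(V \right)} = - 134 \cdot 2 V = - 268 V$)
$\frac{r{\left(-99 \right)}}{1848} + \frac{B{\left(-223,137 \right)}}{6474} = \frac{\left(-268\right) \left(-99\right)}{1848} + \frac{89}{2 \cdot 6474} = 26532 \cdot \frac{1}{1848} + \frac{89}{2} \cdot \frac{1}{6474} = \frac{201}{14} + \frac{89}{12948} = \frac{1301897}{90636}$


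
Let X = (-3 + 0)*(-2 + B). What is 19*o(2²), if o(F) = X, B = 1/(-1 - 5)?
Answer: 247/2 ≈ 123.50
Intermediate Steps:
B = -⅙ (B = 1/(-6) = -⅙ ≈ -0.16667)
X = 13/2 (X = (-3 + 0)*(-2 - ⅙) = -3*(-13/6) = 13/2 ≈ 6.5000)
o(F) = 13/2
19*o(2²) = 19*(13/2) = 247/2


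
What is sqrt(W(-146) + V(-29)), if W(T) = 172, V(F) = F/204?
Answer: sqrt(1788009)/102 ≈ 13.109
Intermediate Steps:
V(F) = F/204 (V(F) = F*(1/204) = F/204)
sqrt(W(-146) + V(-29)) = sqrt(172 + (1/204)*(-29)) = sqrt(172 - 29/204) = sqrt(35059/204) = sqrt(1788009)/102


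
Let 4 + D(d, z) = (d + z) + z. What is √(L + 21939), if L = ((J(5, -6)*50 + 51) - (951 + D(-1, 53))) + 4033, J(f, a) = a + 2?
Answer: √24771 ≈ 157.39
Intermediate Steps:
J(f, a) = 2 + a
D(d, z) = -4 + d + 2*z (D(d, z) = -4 + ((d + z) + z) = -4 + (d + 2*z) = -4 + d + 2*z)
L = 2832 (L = (((2 - 6)*50 + 51) - (951 + (-4 - 1 + 2*53))) + 4033 = ((-4*50 + 51) - (951 + (-4 - 1 + 106))) + 4033 = ((-200 + 51) - (951 + 101)) + 4033 = (-149 - 1*1052) + 4033 = (-149 - 1052) + 4033 = -1201 + 4033 = 2832)
√(L + 21939) = √(2832 + 21939) = √24771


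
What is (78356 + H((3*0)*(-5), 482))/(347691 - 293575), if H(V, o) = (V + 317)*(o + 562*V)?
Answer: 115575/27058 ≈ 4.2714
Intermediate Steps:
H(V, o) = (317 + V)*(o + 562*V)
(78356 + H((3*0)*(-5), 482))/(347691 - 293575) = (78356 + (317*482 + 562*((3*0)*(-5))**2 + 178154*((3*0)*(-5)) + ((3*0)*(-5))*482))/(347691 - 293575) = (78356 + (152794 + 562*(0*(-5))**2 + 178154*(0*(-5)) + (0*(-5))*482))/54116 = (78356 + (152794 + 562*0**2 + 178154*0 + 0*482))*(1/54116) = (78356 + (152794 + 562*0 + 0 + 0))*(1/54116) = (78356 + (152794 + 0 + 0 + 0))*(1/54116) = (78356 + 152794)*(1/54116) = 231150*(1/54116) = 115575/27058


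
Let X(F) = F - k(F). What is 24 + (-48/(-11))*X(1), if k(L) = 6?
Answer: 24/11 ≈ 2.1818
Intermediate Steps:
X(F) = -6 + F (X(F) = F - 1*6 = F - 6 = -6 + F)
24 + (-48/(-11))*X(1) = 24 + (-48/(-11))*(-6 + 1) = 24 - 48*(-1/11)*(-5) = 24 + (48/11)*(-5) = 24 - 240/11 = 24/11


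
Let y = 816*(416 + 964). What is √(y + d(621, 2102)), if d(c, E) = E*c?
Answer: 3*√270158 ≈ 1559.3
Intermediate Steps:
y = 1126080 (y = 816*1380 = 1126080)
√(y + d(621, 2102)) = √(1126080 + 2102*621) = √(1126080 + 1305342) = √2431422 = 3*√270158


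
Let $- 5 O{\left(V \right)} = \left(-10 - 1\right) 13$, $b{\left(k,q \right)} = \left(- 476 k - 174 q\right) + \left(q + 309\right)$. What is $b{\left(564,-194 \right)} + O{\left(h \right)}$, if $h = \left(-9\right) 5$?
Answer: $- \frac{1172822}{5} \approx -2.3456 \cdot 10^{5}$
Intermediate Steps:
$b{\left(k,q \right)} = 309 - 476 k - 173 q$ ($b{\left(k,q \right)} = \left(- 476 k - 174 q\right) + \left(309 + q\right) = 309 - 476 k - 173 q$)
$h = -45$
$O{\left(V \right)} = \frac{143}{5}$ ($O{\left(V \right)} = - \frac{\left(-10 - 1\right) 13}{5} = - \frac{\left(-11\right) 13}{5} = \left(- \frac{1}{5}\right) \left(-143\right) = \frac{143}{5}$)
$b{\left(564,-194 \right)} + O{\left(h \right)} = \left(309 - 268464 - -33562\right) + \frac{143}{5} = \left(309 - 268464 + 33562\right) + \frac{143}{5} = -234593 + \frac{143}{5} = - \frac{1172822}{5}$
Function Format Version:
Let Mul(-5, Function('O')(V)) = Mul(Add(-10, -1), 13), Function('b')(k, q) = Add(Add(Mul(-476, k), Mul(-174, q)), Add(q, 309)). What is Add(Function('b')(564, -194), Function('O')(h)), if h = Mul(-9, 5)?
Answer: Rational(-1172822, 5) ≈ -2.3456e+5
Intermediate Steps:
Function('b')(k, q) = Add(309, Mul(-476, k), Mul(-173, q)) (Function('b')(k, q) = Add(Add(Mul(-476, k), Mul(-174, q)), Add(309, q)) = Add(309, Mul(-476, k), Mul(-173, q)))
h = -45
Function('O')(V) = Rational(143, 5) (Function('O')(V) = Mul(Rational(-1, 5), Mul(Add(-10, -1), 13)) = Mul(Rational(-1, 5), Mul(-11, 13)) = Mul(Rational(-1, 5), -143) = Rational(143, 5))
Add(Function('b')(564, -194), Function('O')(h)) = Add(Add(309, Mul(-476, 564), Mul(-173, -194)), Rational(143, 5)) = Add(Add(309, -268464, 33562), Rational(143, 5)) = Add(-234593, Rational(143, 5)) = Rational(-1172822, 5)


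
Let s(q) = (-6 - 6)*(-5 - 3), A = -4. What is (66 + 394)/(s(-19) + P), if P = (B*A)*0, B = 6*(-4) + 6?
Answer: 115/24 ≈ 4.7917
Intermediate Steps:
s(q) = 96 (s(q) = -12*(-8) = 96)
B = -18 (B = -24 + 6 = -18)
P = 0 (P = -18*(-4)*0 = 72*0 = 0)
(66 + 394)/(s(-19) + P) = (66 + 394)/(96 + 0) = 460/96 = 460*(1/96) = 115/24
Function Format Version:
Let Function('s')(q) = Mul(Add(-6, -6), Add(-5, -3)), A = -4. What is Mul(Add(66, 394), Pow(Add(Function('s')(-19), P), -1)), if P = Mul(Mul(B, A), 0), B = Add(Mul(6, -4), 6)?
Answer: Rational(115, 24) ≈ 4.7917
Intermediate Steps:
Function('s')(q) = 96 (Function('s')(q) = Mul(-12, -8) = 96)
B = -18 (B = Add(-24, 6) = -18)
P = 0 (P = Mul(Mul(-18, -4), 0) = Mul(72, 0) = 0)
Mul(Add(66, 394), Pow(Add(Function('s')(-19), P), -1)) = Mul(Add(66, 394), Pow(Add(96, 0), -1)) = Mul(460, Pow(96, -1)) = Mul(460, Rational(1, 96)) = Rational(115, 24)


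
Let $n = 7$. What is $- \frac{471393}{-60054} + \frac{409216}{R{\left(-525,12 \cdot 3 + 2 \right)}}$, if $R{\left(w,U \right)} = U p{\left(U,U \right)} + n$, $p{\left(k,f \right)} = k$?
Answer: $\frac{8419682969}{29046118} \approx 289.87$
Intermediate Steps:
$R{\left(w,U \right)} = 7 + U^{2}$ ($R{\left(w,U \right)} = U U + 7 = U^{2} + 7 = 7 + U^{2}$)
$- \frac{471393}{-60054} + \frac{409216}{R{\left(-525,12 \cdot 3 + 2 \right)}} = - \frac{471393}{-60054} + \frac{409216}{7 + \left(12 \cdot 3 + 2\right)^{2}} = \left(-471393\right) \left(- \frac{1}{60054}\right) + \frac{409216}{7 + \left(36 + 2\right)^{2}} = \frac{157131}{20018} + \frac{409216}{7 + 38^{2}} = \frac{157131}{20018} + \frac{409216}{7 + 1444} = \frac{157131}{20018} + \frac{409216}{1451} = \frac{8419682969}{29046118}$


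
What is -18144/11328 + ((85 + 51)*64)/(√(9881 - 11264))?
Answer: -189/118 - 8704*I*√1383/1383 ≈ -1.6017 - 234.05*I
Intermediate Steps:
-18144/11328 + ((85 + 51)*64)/(√(9881 - 11264)) = -18144*1/11328 + (136*64)/(√(-1383)) = -189/118 + 8704/((I*√1383)) = -189/118 + 8704*(-I*√1383/1383) = -189/118 - 8704*I*√1383/1383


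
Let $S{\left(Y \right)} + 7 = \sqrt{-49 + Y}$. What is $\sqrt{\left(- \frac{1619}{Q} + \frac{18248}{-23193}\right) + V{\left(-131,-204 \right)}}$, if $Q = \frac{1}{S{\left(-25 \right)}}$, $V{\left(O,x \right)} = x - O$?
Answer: $\frac{\sqrt{672944719764 - 96764976459 i \sqrt{74}}}{7731} \approx 120.76 - 57.662 i$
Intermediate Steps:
$S{\left(Y \right)} = -7 + \sqrt{-49 + Y}$
$Q = \frac{1}{-7 + i \sqrt{74}}$ ($Q = \frac{1}{-7 + \sqrt{-49 - 25}} = \frac{1}{-7 + \sqrt{-74}} = \frac{1}{-7 + i \sqrt{74}} \approx -0.056911 - 0.069938 i$)
$\sqrt{\left(- \frac{1619}{Q} + \frac{18248}{-23193}\right) + V{\left(-131,-204 \right)}} = \sqrt{\left(- \frac{1619}{- \frac{7}{123} - \frac{i \sqrt{74}}{123}} + \frac{18248}{-23193}\right) - 73} = \sqrt{\left(- \frac{1619}{- \frac{7}{123} - \frac{i \sqrt{74}}{123}} + 18248 \left(- \frac{1}{23193}\right)\right) + \left(-204 + 131\right)} = \sqrt{\left(- \frac{1619}{- \frac{7}{123} - \frac{i \sqrt{74}}{123}} - \frac{18248}{23193}\right) - 73} = \sqrt{\left(- \frac{18248}{23193} - \frac{1619}{- \frac{7}{123} - \frac{i \sqrt{74}}{123}}\right) - 73} = \sqrt{- \frac{1711337}{23193} - \frac{1619}{- \frac{7}{123} - \frac{i \sqrt{74}}{123}}}$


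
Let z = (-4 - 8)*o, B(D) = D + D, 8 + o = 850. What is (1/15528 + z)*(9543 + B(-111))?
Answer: -487472488477/5176 ≈ -9.4179e+7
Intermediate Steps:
o = 842 (o = -8 + 850 = 842)
B(D) = 2*D
z = -10104 (z = (-4 - 8)*842 = -12*842 = -10104)
(1/15528 + z)*(9543 + B(-111)) = (1/15528 - 10104)*(9543 + 2*(-111)) = (1/15528 - 10104)*(9543 - 222) = -156894911/15528*9321 = -487472488477/5176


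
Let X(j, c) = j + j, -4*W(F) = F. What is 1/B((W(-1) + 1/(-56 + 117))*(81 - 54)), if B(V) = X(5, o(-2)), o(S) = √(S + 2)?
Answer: ⅒ ≈ 0.10000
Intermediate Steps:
W(F) = -F/4
o(S) = √(2 + S)
X(j, c) = 2*j
B(V) = 10 (B(V) = 2*5 = 10)
1/B((W(-1) + 1/(-56 + 117))*(81 - 54)) = 1/10 = ⅒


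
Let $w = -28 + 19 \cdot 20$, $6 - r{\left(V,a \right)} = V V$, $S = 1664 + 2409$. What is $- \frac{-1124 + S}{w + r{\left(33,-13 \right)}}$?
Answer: $\frac{2949}{731} \approx 4.0342$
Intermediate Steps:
$S = 4073$
$r{\left(V,a \right)} = 6 - V^{2}$ ($r{\left(V,a \right)} = 6 - V V = 6 - V^{2}$)
$w = 352$ ($w = -28 + 380 = 352$)
$- \frac{-1124 + S}{w + r{\left(33,-13 \right)}} = - \frac{-1124 + 4073}{352 + \left(6 - 33^{2}\right)} = - \frac{2949}{352 + \left(6 - 1089\right)} = - \frac{2949}{352 - 1083} = - \frac{2949}{-731} = - \frac{2949 \left(-1\right)}{731} = \left(-1\right) \left(- \frac{2949}{731}\right) = \frac{2949}{731}$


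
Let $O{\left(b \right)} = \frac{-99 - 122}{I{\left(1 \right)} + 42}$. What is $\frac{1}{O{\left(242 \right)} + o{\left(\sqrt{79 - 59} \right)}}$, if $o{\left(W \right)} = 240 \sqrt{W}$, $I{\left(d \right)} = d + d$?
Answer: $- \frac{1}{\frac{221}{44} - 240 \sqrt{2} \sqrt[4]{5}} \approx 0.00199$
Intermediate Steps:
$I{\left(d \right)} = 2 d$
$O{\left(b \right)} = - \frac{221}{44}$ ($O{\left(b \right)} = \frac{-99 - 122}{2 \cdot 1 + 42} = - \frac{221}{2 + 42} = - \frac{221}{44}$)
$\frac{1}{O{\left(242 \right)} + o{\left(\sqrt{79 - 59} \right)}} = \frac{1}{- \frac{221}{44} + 240 \sqrt{\sqrt{79 - 59}}} = \frac{1}{- \frac{221}{44} + 240 \sqrt{\sqrt{20}}} = \frac{1}{- \frac{221}{44} + 240 \sqrt{2 \sqrt{5}}} = \frac{1}{- \frac{221}{44} + 240 \sqrt{2} \sqrt[4]{5}}$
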